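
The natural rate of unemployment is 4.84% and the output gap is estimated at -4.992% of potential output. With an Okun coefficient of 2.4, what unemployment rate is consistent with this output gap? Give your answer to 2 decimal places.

From Okun's law, u - u* = -(output gap)/β = -(-4.992)/2.4 = 2.08 points.
So u = 4.84 + 2.08 = 6.92%.

6.92%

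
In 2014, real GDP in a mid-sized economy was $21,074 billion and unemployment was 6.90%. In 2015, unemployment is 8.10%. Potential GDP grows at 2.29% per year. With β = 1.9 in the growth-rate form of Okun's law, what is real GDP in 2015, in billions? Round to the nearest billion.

Δu = 8.1 - 6.9 = 1.2 points.
Okun's law (growth form): g_Y = g_Y* - β × Δu = 2.29 - 1.9 × (1.20) = 2.29 - 2.28 = 0.01%.
Real GDP in the next year = 21074 × (1 + 0.01/100) = 21074 × 1.0001 ≈ 21076 billion.

$21,076 billion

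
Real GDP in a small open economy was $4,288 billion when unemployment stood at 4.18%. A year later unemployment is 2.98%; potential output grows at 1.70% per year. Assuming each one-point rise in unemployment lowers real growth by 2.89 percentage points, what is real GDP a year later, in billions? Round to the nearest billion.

$4,510 billion

Δu = 2.98 - 4.18 = -1.2 points.
Okun's law (growth form): g_Y = g_Y* - β × Δu = 1.70 - 2.89 × (-1.20) = 1.7 + 3.468 = 5.168%.
Real GDP in the next year = 4288 × (1 + 5.168/100) = 4288 × 1.05168 ≈ 4510 billion.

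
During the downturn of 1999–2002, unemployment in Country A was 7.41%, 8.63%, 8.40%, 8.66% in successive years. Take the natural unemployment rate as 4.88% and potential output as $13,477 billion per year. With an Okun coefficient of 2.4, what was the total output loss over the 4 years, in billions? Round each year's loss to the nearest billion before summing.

$4,393 billion

Year 1999: gap = -2.4 × (7.41 - 4.88) = -6.072%, loss ≈ 13477 × 6.072/100 ≈ 818.
Year 2000: gap = -2.4 × (8.63 - 4.88) = -9%, loss ≈ 13477 × 9/100 ≈ 1213.
Year 2001: gap = -2.4 × (8.4 - 4.88) = -8.448%, loss ≈ 13477 × 8.448/100 ≈ 1139.
Year 2002: gap = -2.4 × (8.66 - 4.88) = -9.072%, loss ≈ 13477 × 9.072/100 ≈ 1223.
Total lost output = 818 + 1213 + 1139 + 1223 = 4393 billion.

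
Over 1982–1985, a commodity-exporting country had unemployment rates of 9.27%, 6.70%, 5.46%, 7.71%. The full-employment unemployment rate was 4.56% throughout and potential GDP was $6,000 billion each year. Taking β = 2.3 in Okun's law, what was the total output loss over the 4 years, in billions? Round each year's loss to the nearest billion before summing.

Year 1982: gap = -2.3 × (9.27 - 4.56) = -10.833%, loss ≈ 6000 × 10.833/100 ≈ 650.
Year 1983: gap = -2.3 × (6.7 - 4.56) = -4.922%, loss ≈ 6000 × 4.922/100 ≈ 295.
Year 1984: gap = -2.3 × (5.46 - 4.56) = -2.07%, loss ≈ 6000 × 2.07/100 ≈ 124.
Year 1985: gap = -2.3 × (7.71 - 4.56) = -7.245%, loss ≈ 6000 × 7.245/100 ≈ 435.
Total lost output = 650 + 295 + 124 + 435 = 1504 billion.

$1,504 billion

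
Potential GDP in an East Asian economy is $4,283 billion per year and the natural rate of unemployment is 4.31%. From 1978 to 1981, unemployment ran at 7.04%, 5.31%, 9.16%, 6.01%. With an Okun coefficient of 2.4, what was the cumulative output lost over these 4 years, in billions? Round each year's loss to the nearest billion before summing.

Year 1978: gap = -2.4 × (7.04 - 4.31) = -6.552%, loss ≈ 4283 × 6.552/100 ≈ 281.
Year 1979: gap = -2.4 × (5.31 - 4.31) = -2.4%, loss ≈ 4283 × 2.4/100 ≈ 103.
Year 1980: gap = -2.4 × (9.16 - 4.31) = -11.64%, loss ≈ 4283 × 11.64/100 ≈ 499.
Year 1981: gap = -2.4 × (6.01 - 4.31) = -4.08%, loss ≈ 4283 × 4.08/100 ≈ 175.
Total lost output = 281 + 103 + 499 + 175 = 1058 billion.

$1,058 billion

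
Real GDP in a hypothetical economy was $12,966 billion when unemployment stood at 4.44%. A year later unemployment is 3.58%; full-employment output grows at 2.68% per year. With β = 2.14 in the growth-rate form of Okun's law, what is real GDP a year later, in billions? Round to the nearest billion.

$13,552 billion

Δu = 3.58 - 4.44 = -0.86 points.
Okun's law (growth form): g_Y = g_Y* - β × Δu = 2.68 - 2.14 × (-0.86) = 2.68 + 1.8404 = 4.5204%.
Real GDP in the next year = 12966 × (1 + 4.5204/100) = 12966 × 1.045204 ≈ 13552 billion.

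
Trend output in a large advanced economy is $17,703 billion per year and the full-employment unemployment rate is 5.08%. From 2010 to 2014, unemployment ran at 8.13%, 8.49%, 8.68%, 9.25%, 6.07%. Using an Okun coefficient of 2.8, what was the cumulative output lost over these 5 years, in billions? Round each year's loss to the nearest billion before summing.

Year 2010: gap = -2.8 × (8.13 - 5.08) = -8.54%, loss ≈ 17703 × 8.54/100 ≈ 1512.
Year 2011: gap = -2.8 × (8.49 - 5.08) = -9.548%, loss ≈ 17703 × 9.548/100 ≈ 1690.
Year 2012: gap = -2.8 × (8.68 - 5.08) = -10.08%, loss ≈ 17703 × 10.08/100 ≈ 1784.
Year 2013: gap = -2.8 × (9.25 - 5.08) = -11.676%, loss ≈ 17703 × 11.676/100 ≈ 2067.
Year 2014: gap = -2.8 × (6.07 - 5.08) = -2.772%, loss ≈ 17703 × 2.772/100 ≈ 491.
Total lost output = 1512 + 1690 + 1784 + 2067 + 491 = 7544 billion.

$7,544 billion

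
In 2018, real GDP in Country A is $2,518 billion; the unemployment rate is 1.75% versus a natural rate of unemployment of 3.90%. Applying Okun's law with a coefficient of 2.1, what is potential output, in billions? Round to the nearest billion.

$2,409 billion

Unemployment gap = 1.75 - 3.9 = -2.15 points, so output gap = -2.1 × (-2.15) = 4.515%.
Since Y = Y* × (1 + gap/100), Y* = 2518/1.04515 ≈ 2409 billion.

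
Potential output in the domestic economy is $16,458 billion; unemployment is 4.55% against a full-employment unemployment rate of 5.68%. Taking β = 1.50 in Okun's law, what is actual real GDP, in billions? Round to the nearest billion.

Unemployment gap = 4.55 - 5.68 = -1.13 points, so the output gap is -1.5 × (-1.13) = 1.695%.
Actual GDP = 16458 × (1 + 1.695/100) = 16458 × 1.01695 ≈ 16737 billion.

$16,737 billion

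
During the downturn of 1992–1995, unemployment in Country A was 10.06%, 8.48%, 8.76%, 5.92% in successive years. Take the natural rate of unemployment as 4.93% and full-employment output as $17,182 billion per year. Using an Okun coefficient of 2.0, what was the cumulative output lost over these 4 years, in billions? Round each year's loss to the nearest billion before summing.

$4,639 billion

Year 1992: gap = -2.0 × (10.06 - 4.93) = -10.26%, loss ≈ 17182 × 10.26/100 ≈ 1763.
Year 1993: gap = -2.0 × (8.48 - 4.93) = -7.1%, loss ≈ 17182 × 7.1/100 ≈ 1220.
Year 1994: gap = -2.0 × (8.76 - 4.93) = -7.66%, loss ≈ 17182 × 7.66/100 ≈ 1316.
Year 1995: gap = -2.0 × (5.92 - 4.93) = -1.98%, loss ≈ 17182 × 1.98/100 ≈ 340.
Total lost output = 1763 + 1220 + 1316 + 340 = 4639 billion.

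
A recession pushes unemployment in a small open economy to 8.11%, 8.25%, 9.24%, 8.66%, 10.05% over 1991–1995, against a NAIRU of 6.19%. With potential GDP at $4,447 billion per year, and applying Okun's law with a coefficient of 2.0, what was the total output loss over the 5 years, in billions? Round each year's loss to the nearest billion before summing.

Year 1991: gap = -2.0 × (8.11 - 6.19) = -3.84%, loss ≈ 4447 × 3.84/100 ≈ 171.
Year 1992: gap = -2.0 × (8.25 - 6.19) = -4.12%, loss ≈ 4447 × 4.12/100 ≈ 183.
Year 1993: gap = -2.0 × (9.24 - 6.19) = -6.1%, loss ≈ 4447 × 6.1/100 ≈ 271.
Year 1994: gap = -2.0 × (8.66 - 6.19) = -4.94%, loss ≈ 4447 × 4.94/100 ≈ 220.
Year 1995: gap = -2.0 × (10.05 - 6.19) = -7.72%, loss ≈ 4447 × 7.72/100 ≈ 343.
Total lost output = 171 + 183 + 271 + 220 + 343 = 1188 billion.

$1,188 billion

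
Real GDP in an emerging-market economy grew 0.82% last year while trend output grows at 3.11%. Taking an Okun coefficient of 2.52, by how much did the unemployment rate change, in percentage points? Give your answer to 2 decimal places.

0.91 percentage points

Growth-rate Okun's law: g_Y = g_Y* - β × Δu, so Δu = (g_Y* - g_Y)/β.
Δu = (3.11 - 0.82)/2.52 = 2.29/2.52 = 0.91 percentage points.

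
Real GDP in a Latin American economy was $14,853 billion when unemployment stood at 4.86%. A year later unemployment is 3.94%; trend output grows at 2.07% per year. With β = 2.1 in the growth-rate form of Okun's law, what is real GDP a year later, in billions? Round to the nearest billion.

Δu = 3.94 - 4.86 = -0.92 points.
Okun's law (growth form): g_Y = g_Y* - β × Δu = 2.07 - 2.1 × (-0.92) = 2.07 + 1.932 = 4.002%.
Real GDP in the next year = 14853 × (1 + 4.002/100) = 14853 × 1.04002 ≈ 15447 billion.

$15,447 billion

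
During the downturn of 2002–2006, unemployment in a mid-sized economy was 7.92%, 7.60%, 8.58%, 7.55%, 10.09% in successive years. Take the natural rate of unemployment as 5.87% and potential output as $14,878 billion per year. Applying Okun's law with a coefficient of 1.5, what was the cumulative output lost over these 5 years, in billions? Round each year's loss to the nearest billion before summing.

$2,765 billion

Year 2002: gap = -1.5 × (7.92 - 5.87) = -3.075%, loss ≈ 14878 × 3.075/100 ≈ 457.
Year 2003: gap = -1.5 × (7.6 - 5.87) = -2.595%, loss ≈ 14878 × 2.595/100 ≈ 386.
Year 2004: gap = -1.5 × (8.58 - 5.87) = -4.065%, loss ≈ 14878 × 4.065/100 ≈ 605.
Year 2005: gap = -1.5 × (7.55 - 5.87) = -2.52%, loss ≈ 14878 × 2.52/100 ≈ 375.
Year 2006: gap = -1.5 × (10.09 - 5.87) = -6.33%, loss ≈ 14878 × 6.33/100 ≈ 942.
Total lost output = 457 + 386 + 605 + 375 + 942 = 2765 billion.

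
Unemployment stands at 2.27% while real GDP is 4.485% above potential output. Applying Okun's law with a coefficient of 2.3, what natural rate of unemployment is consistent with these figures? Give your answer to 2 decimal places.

From Okun's law, u - u* = -(output gap)/β = -(4.485)/2.3 = -1.95 points.
So u* = 2.27 + 1.95 = 4.22%.

4.22%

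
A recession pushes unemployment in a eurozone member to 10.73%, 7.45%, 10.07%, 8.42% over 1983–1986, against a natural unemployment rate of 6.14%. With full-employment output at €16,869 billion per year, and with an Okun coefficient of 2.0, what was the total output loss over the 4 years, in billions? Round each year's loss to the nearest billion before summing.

Year 1983: gap = -2.0 × (10.73 - 6.14) = -9.18%, loss ≈ 16869 × 9.18/100 ≈ 1549.
Year 1984: gap = -2.0 × (7.45 - 6.14) = -2.62%, loss ≈ 16869 × 2.62/100 ≈ 442.
Year 1985: gap = -2.0 × (10.07 - 6.14) = -7.86%, loss ≈ 16869 × 7.86/100 ≈ 1326.
Year 1986: gap = -2.0 × (8.42 - 6.14) = -4.56%, loss ≈ 16869 × 4.56/100 ≈ 769.
Total lost output = 1549 + 442 + 1326 + 769 = 4086 billion.

€4,086 billion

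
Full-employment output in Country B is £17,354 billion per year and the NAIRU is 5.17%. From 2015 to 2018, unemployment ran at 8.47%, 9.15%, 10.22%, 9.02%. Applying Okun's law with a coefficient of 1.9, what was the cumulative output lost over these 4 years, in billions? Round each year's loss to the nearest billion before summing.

£5,334 billion

Year 2015: gap = -1.9 × (8.47 - 5.17) = -6.27%, loss ≈ 17354 × 6.27/100 ≈ 1088.
Year 2016: gap = -1.9 × (9.15 - 5.17) = -7.562%, loss ≈ 17354 × 7.562/100 ≈ 1312.
Year 2017: gap = -1.9 × (10.22 - 5.17) = -9.595%, loss ≈ 17354 × 9.595/100 ≈ 1665.
Year 2018: gap = -1.9 × (9.02 - 5.17) = -7.315%, loss ≈ 17354 × 7.315/100 ≈ 1269.
Total lost output = 1088 + 1312 + 1665 + 1269 = 5334 billion.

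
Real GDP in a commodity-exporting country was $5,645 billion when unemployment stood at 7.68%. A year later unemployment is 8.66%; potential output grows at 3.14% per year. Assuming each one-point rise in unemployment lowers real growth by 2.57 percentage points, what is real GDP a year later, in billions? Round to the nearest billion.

$5,680 billion

Δu = 8.66 - 7.68 = 0.98 points.
Okun's law (growth form): g_Y = g_Y* - β × Δu = 3.14 - 2.57 × (0.98) = 3.14 - 2.5186 = 0.6214%.
Real GDP in the next year = 5645 × (1 + 0.6214/100) = 5645 × 1.006214 ≈ 5680 billion.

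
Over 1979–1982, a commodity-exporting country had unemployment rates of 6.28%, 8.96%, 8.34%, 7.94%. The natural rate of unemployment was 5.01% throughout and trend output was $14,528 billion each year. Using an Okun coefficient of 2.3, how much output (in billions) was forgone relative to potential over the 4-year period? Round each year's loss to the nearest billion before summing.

Year 1979: gap = -2.3 × (6.28 - 5.01) = -2.921%, loss ≈ 14528 × 2.921/100 ≈ 424.
Year 1980: gap = -2.3 × (8.96 - 5.01) = -9.085%, loss ≈ 14528 × 9.085/100 ≈ 1320.
Year 1981: gap = -2.3 × (8.34 - 5.01) = -7.659%, loss ≈ 14528 × 7.659/100 ≈ 1113.
Year 1982: gap = -2.3 × (7.94 - 5.01) = -6.739%, loss ≈ 14528 × 6.739/100 ≈ 979.
Total lost output = 424 + 1320 + 1113 + 979 = 3836 billion.

$3,836 billion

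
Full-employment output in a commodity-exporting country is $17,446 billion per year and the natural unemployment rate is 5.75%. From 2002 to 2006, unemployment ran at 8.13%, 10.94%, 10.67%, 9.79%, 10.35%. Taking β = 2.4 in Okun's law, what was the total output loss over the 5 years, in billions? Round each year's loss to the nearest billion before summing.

Year 2002: gap = -2.4 × (8.13 - 5.75) = -5.712%, loss ≈ 17446 × 5.712/100 ≈ 997.
Year 2003: gap = -2.4 × (10.94 - 5.75) = -12.456%, loss ≈ 17446 × 12.456/100 ≈ 2173.
Year 2004: gap = -2.4 × (10.67 - 5.75) = -11.808%, loss ≈ 17446 × 11.808/100 ≈ 2060.
Year 2005: gap = -2.4 × (9.79 - 5.75) = -9.696%, loss ≈ 17446 × 9.696/100 ≈ 1692.
Year 2006: gap = -2.4 × (10.35 - 5.75) = -11.04%, loss ≈ 17446 × 11.04/100 ≈ 1926.
Total lost output = 997 + 2173 + 2060 + 1692 + 1926 = 8848 billion.

$8,848 billion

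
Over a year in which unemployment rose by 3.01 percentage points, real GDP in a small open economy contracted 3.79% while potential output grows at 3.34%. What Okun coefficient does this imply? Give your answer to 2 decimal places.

β ≈ 2.37

Growth form: g_Y = g_Y* - β × Δu, so β = (g_Y* - g_Y)/Δu.
β = (3.34 + 3.79)/3.01 = 7.13/3.01 = 2.37.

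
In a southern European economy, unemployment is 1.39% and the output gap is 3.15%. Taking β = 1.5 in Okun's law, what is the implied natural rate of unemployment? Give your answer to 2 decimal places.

3.49%

From Okun's law, u - u* = -(output gap)/β = -(3.15)/1.5 = -2.1 points.
So u* = 1.39 + 2.1 = 3.49%.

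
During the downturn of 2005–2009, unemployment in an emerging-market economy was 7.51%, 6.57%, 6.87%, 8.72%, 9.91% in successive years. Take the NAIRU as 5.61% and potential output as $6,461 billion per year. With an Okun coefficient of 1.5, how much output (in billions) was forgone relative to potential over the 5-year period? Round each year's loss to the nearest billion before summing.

$1,117 billion

Year 2005: gap = -1.5 × (7.51 - 5.61) = -2.85%, loss ≈ 6461 × 2.85/100 ≈ 184.
Year 2006: gap = -1.5 × (6.57 - 5.61) = -1.44%, loss ≈ 6461 × 1.44/100 ≈ 93.
Year 2007: gap = -1.5 × (6.87 - 5.61) = -1.89%, loss ≈ 6461 × 1.89/100 ≈ 122.
Year 2008: gap = -1.5 × (8.72 - 5.61) = -4.665%, loss ≈ 6461 × 4.665/100 ≈ 301.
Year 2009: gap = -1.5 × (9.91 - 5.61) = -6.45%, loss ≈ 6461 × 6.45/100 ≈ 417.
Total lost output = 184 + 93 + 122 + 301 + 417 = 1117 billion.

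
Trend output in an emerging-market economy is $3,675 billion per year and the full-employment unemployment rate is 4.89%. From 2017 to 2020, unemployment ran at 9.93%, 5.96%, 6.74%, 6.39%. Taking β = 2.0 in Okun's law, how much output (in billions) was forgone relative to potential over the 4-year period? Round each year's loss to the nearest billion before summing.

Year 2017: gap = -2.0 × (9.93 - 4.89) = -10.08%, loss ≈ 3675 × 10.08/100 ≈ 370.
Year 2018: gap = -2.0 × (5.96 - 4.89) = -2.14%, loss ≈ 3675 × 2.14/100 ≈ 79.
Year 2019: gap = -2.0 × (6.74 - 4.89) = -3.7%, loss ≈ 3675 × 3.7/100 ≈ 136.
Year 2020: gap = -2.0 × (6.39 - 4.89) = -3%, loss ≈ 3675 × 3/100 ≈ 110.
Total lost output = 370 + 79 + 136 + 110 = 695 billion.

$695 billion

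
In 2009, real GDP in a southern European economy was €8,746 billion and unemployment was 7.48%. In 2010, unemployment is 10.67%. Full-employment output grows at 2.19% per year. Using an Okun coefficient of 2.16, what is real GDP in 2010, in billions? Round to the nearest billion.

Δu = 10.67 - 7.48 = 3.19 points.
Okun's law (growth form): g_Y = g_Y* - β × Δu = 2.19 - 2.16 × (3.19) = 2.19 - 6.8904 = -4.7004%.
Real GDP in the next year = 8746 × (1 - 4.7004/100) = 8746 × 0.952996 ≈ 8335 billion.

€8,335 billion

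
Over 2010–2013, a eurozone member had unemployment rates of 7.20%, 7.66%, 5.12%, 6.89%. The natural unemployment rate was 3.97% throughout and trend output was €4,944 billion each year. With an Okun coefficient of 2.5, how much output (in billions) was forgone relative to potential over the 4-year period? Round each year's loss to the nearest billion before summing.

€1,358 billion

Year 2010: gap = -2.5 × (7.2 - 3.97) = -8.075%, loss ≈ 4944 × 8.075/100 ≈ 399.
Year 2011: gap = -2.5 × (7.66 - 3.97) = -9.225%, loss ≈ 4944 × 9.225/100 ≈ 456.
Year 2012: gap = -2.5 × (5.12 - 3.97) = -2.875%, loss ≈ 4944 × 2.875/100 ≈ 142.
Year 2013: gap = -2.5 × (6.89 - 3.97) = -7.3%, loss ≈ 4944 × 7.3/100 ≈ 361.
Total lost output = 399 + 456 + 142 + 361 = 1358 billion.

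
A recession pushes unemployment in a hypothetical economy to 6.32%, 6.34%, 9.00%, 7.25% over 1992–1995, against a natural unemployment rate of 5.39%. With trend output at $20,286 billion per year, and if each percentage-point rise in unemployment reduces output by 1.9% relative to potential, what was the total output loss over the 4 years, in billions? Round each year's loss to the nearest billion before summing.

$2,832 billion

Year 1992: gap = -1.9 × (6.32 - 5.39) = -1.767%, loss ≈ 20286 × 1.767/100 ≈ 358.
Year 1993: gap = -1.9 × (6.34 - 5.39) = -1.805%, loss ≈ 20286 × 1.805/100 ≈ 366.
Year 1994: gap = -1.9 × (9 - 5.39) = -6.859%, loss ≈ 20286 × 6.859/100 ≈ 1391.
Year 1995: gap = -1.9 × (7.25 - 5.39) = -3.534%, loss ≈ 20286 × 3.534/100 ≈ 717.
Total lost output = 358 + 366 + 1391 + 717 = 2832 billion.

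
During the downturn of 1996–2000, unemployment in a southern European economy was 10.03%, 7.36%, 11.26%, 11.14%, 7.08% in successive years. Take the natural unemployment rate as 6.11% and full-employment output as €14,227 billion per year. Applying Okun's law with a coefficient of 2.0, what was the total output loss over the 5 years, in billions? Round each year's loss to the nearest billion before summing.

€4,643 billion

Year 1996: gap = -2.0 × (10.03 - 6.11) = -7.84%, loss ≈ 14227 × 7.84/100 ≈ 1115.
Year 1997: gap = -2.0 × (7.36 - 6.11) = -2.5%, loss ≈ 14227 × 2.5/100 ≈ 356.
Year 1998: gap = -2.0 × (11.26 - 6.11) = -10.3%, loss ≈ 14227 × 10.3/100 ≈ 1465.
Year 1999: gap = -2.0 × (11.14 - 6.11) = -10.06%, loss ≈ 14227 × 10.06/100 ≈ 1431.
Year 2000: gap = -2.0 × (7.08 - 6.11) = -1.94%, loss ≈ 14227 × 1.94/100 ≈ 276.
Total lost output = 1115 + 356 + 1465 + 1431 + 276 = 4643 billion.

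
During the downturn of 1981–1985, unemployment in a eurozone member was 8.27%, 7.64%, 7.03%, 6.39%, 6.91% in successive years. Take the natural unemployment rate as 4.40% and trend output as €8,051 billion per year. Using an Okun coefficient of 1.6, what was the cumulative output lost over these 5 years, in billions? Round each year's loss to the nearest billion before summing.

€1,834 billion

Year 1981: gap = -1.6 × (8.27 - 4.4) = -6.192%, loss ≈ 8051 × 6.192/100 ≈ 499.
Year 1982: gap = -1.6 × (7.64 - 4.4) = -5.184%, loss ≈ 8051 × 5.184/100 ≈ 417.
Year 1983: gap = -1.6 × (7.03 - 4.4) = -4.208%, loss ≈ 8051 × 4.208/100 ≈ 339.
Year 1984: gap = -1.6 × (6.39 - 4.4) = -3.184%, loss ≈ 8051 × 3.184/100 ≈ 256.
Year 1985: gap = -1.6 × (6.91 - 4.4) = -4.016%, loss ≈ 8051 × 4.016/100 ≈ 323.
Total lost output = 499 + 417 + 339 + 256 + 323 = 1834 billion.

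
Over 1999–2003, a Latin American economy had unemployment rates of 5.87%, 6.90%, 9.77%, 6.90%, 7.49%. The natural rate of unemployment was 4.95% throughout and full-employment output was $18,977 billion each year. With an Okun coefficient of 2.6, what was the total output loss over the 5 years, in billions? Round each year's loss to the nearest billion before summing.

Year 1999: gap = -2.6 × (5.87 - 4.95) = -2.392%, loss ≈ 18977 × 2.392/100 ≈ 454.
Year 2000: gap = -2.6 × (6.9 - 4.95) = -5.07%, loss ≈ 18977 × 5.07/100 ≈ 962.
Year 2001: gap = -2.6 × (9.77 - 4.95) = -12.532%, loss ≈ 18977 × 12.532/100 ≈ 2378.
Year 2002: gap = -2.6 × (6.9 - 4.95) = -5.07%, loss ≈ 18977 × 5.07/100 ≈ 962.
Year 2003: gap = -2.6 × (7.49 - 4.95) = -6.604%, loss ≈ 18977 × 6.604/100 ≈ 1253.
Total lost output = 454 + 962 + 2378 + 962 + 1253 = 6009 billion.

$6,009 billion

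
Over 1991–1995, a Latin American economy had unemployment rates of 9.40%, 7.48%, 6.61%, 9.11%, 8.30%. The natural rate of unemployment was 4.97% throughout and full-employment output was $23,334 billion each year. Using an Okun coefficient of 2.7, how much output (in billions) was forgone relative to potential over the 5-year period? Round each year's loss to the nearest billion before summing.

Year 1991: gap = -2.7 × (9.4 - 4.97) = -11.961%, loss ≈ 23334 × 11.961/100 ≈ 2791.
Year 1992: gap = -2.7 × (7.48 - 4.97) = -6.777%, loss ≈ 23334 × 6.777/100 ≈ 1581.
Year 1993: gap = -2.7 × (6.61 - 4.97) = -4.428%, loss ≈ 23334 × 4.428/100 ≈ 1033.
Year 1994: gap = -2.7 × (9.11 - 4.97) = -11.178%, loss ≈ 23334 × 11.178/100 ≈ 2608.
Year 1995: gap = -2.7 × (8.3 - 4.97) = -8.991%, loss ≈ 23334 × 8.991/100 ≈ 2098.
Total lost output = 2791 + 1581 + 1033 + 2608 + 2098 = 10111 billion.

$10,111 billion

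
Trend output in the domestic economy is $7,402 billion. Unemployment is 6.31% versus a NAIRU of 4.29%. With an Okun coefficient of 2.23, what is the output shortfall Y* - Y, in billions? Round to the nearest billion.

$333 billion

Output gap = -2.23 × (6.31 - 4.29) = -2.23 × 2.02 = -4.5046%.
Actual GDP ≈ 7402 × 0.954954 ≈ 7069 billion, so the shortfall is 7402 - 7069 = 333 billion.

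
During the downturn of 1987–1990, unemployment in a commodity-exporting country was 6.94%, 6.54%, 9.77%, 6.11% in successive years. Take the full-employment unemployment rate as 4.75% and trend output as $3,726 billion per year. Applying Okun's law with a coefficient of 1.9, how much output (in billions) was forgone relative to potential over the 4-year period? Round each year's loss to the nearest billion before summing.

$733 billion

Year 1987: gap = -1.9 × (6.94 - 4.75) = -4.161%, loss ≈ 3726 × 4.161/100 ≈ 155.
Year 1988: gap = -1.9 × (6.54 - 4.75) = -3.401%, loss ≈ 3726 × 3.401/100 ≈ 127.
Year 1989: gap = -1.9 × (9.77 - 4.75) = -9.538%, loss ≈ 3726 × 9.538/100 ≈ 355.
Year 1990: gap = -1.9 × (6.11 - 4.75) = -2.584%, loss ≈ 3726 × 2.584/100 ≈ 96.
Total lost output = 155 + 127 + 355 + 96 = 733 billion.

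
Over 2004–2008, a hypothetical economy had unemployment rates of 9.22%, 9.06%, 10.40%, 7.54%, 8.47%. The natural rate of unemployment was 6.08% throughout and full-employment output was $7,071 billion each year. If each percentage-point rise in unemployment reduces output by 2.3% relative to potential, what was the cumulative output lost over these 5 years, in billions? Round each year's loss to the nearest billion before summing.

$2,325 billion

Year 2004: gap = -2.3 × (9.22 - 6.08) = -7.222%, loss ≈ 7071 × 7.222/100 ≈ 511.
Year 2005: gap = -2.3 × (9.06 - 6.08) = -6.854%, loss ≈ 7071 × 6.854/100 ≈ 485.
Year 2006: gap = -2.3 × (10.4 - 6.08) = -9.936%, loss ≈ 7071 × 9.936/100 ≈ 703.
Year 2007: gap = -2.3 × (7.54 - 6.08) = -3.358%, loss ≈ 7071 × 3.358/100 ≈ 237.
Year 2008: gap = -2.3 × (8.47 - 6.08) = -5.497%, loss ≈ 7071 × 5.497/100 ≈ 389.
Total lost output = 511 + 485 + 703 + 237 + 389 = 2325 billion.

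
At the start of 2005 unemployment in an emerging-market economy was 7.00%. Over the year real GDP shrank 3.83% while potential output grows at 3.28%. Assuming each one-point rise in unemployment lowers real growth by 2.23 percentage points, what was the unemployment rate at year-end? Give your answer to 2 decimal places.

Growth-rate Okun's law: g_Y = g_Y* - β × Δu, so Δu = (g_Y* - g_Y)/β.
Δu = (3.28 + 3.83)/2.23 = 7.11/2.23 = 3.19 percentage points.
Year-end unemployment = 7 + 3.19 = 10.19%.

10.19%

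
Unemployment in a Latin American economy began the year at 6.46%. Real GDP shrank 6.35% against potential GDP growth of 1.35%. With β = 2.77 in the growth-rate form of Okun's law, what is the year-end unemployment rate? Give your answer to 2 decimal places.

Growth-rate Okun's law: g_Y = g_Y* - β × Δu, so Δu = (g_Y* - g_Y)/β.
Δu = (1.35 + 6.35)/2.77 = 7.7/2.77 = 2.78 percentage points.
Year-end unemployment = 6.46 + 2.78 = 9.24%.

9.24%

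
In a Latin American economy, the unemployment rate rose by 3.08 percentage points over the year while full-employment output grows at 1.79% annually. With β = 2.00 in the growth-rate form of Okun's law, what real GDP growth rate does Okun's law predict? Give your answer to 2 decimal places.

-4.37%

Growth-rate Okun's law: g_Y = g_Y* - β × Δu.
g_Y = 1.79 - 2.00 × (3.08) = 1.79 - 6.16 = -4.37%, i.e. -4.37% to 2 d.p.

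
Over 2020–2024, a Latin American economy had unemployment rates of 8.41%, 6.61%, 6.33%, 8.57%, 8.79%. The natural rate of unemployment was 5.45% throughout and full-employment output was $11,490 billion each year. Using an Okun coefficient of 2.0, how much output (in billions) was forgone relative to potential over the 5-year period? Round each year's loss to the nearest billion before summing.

$2,634 billion

Year 2020: gap = -2.0 × (8.41 - 5.45) = -5.92%, loss ≈ 11490 × 5.92/100 ≈ 680.
Year 2021: gap = -2.0 × (6.61 - 5.45) = -2.32%, loss ≈ 11490 × 2.32/100 ≈ 267.
Year 2022: gap = -2.0 × (6.33 - 5.45) = -1.76%, loss ≈ 11490 × 1.76/100 ≈ 202.
Year 2023: gap = -2.0 × (8.57 - 5.45) = -6.24%, loss ≈ 11490 × 6.24/100 ≈ 717.
Year 2024: gap = -2.0 × (8.79 - 5.45) = -6.68%, loss ≈ 11490 × 6.68/100 ≈ 768.
Total lost output = 680 + 267 + 202 + 717 + 768 = 2634 billion.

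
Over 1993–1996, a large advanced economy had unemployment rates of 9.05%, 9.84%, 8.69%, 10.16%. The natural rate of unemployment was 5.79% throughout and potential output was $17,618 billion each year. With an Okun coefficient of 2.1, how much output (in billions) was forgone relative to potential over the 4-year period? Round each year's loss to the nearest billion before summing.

Year 1993: gap = -2.1 × (9.05 - 5.79) = -6.846%, loss ≈ 17618 × 6.846/100 ≈ 1206.
Year 1994: gap = -2.1 × (9.84 - 5.79) = -8.505%, loss ≈ 17618 × 8.505/100 ≈ 1498.
Year 1995: gap = -2.1 × (8.69 - 5.79) = -6.09%, loss ≈ 17618 × 6.09/100 ≈ 1073.
Year 1996: gap = -2.1 × (10.16 - 5.79) = -9.177%, loss ≈ 17618 × 9.177/100 ≈ 1617.
Total lost output = 1206 + 1498 + 1073 + 1617 = 5394 billion.

$5,394 billion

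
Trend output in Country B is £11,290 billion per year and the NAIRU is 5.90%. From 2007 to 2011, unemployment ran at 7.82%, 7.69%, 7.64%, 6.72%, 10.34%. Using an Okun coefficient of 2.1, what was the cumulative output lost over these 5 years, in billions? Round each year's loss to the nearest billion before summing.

Year 2007: gap = -2.1 × (7.82 - 5.9) = -4.032%, loss ≈ 11290 × 4.032/100 ≈ 455.
Year 2008: gap = -2.1 × (7.69 - 5.9) = -3.759%, loss ≈ 11290 × 3.759/100 ≈ 424.
Year 2009: gap = -2.1 × (7.64 - 5.9) = -3.654%, loss ≈ 11290 × 3.654/100 ≈ 413.
Year 2010: gap = -2.1 × (6.72 - 5.9) = -1.722%, loss ≈ 11290 × 1.722/100 ≈ 194.
Year 2011: gap = -2.1 × (10.34 - 5.9) = -9.324%, loss ≈ 11290 × 9.324/100 ≈ 1053.
Total lost output = 455 + 424 + 413 + 194 + 1053 = 2539 billion.

£2,539 billion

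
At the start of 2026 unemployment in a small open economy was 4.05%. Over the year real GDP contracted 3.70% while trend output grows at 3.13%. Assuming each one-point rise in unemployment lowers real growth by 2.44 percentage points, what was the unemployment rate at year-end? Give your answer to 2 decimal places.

Growth-rate Okun's law: g_Y = g_Y* - β × Δu, so Δu = (g_Y* - g_Y)/β.
Δu = (3.13 + 3.7)/2.44 = 6.83/2.44 = 2.80 percentage points.
Year-end unemployment = 4.05 + 2.8 = 6.85%.

6.85%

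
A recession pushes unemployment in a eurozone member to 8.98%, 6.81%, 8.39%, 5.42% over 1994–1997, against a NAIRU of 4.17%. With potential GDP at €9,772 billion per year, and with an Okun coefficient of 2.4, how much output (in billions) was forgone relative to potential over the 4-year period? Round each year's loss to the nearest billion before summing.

Year 1994: gap = -2.4 × (8.98 - 4.17) = -11.544%, loss ≈ 9772 × 11.544/100 ≈ 1128.
Year 1995: gap = -2.4 × (6.81 - 4.17) = -6.336%, loss ≈ 9772 × 6.336/100 ≈ 619.
Year 1996: gap = -2.4 × (8.39 - 4.17) = -10.128%, loss ≈ 9772 × 10.128/100 ≈ 990.
Year 1997: gap = -2.4 × (5.42 - 4.17) = -3%, loss ≈ 9772 × 3/100 ≈ 293.
Total lost output = 1128 + 619 + 990 + 293 = 3030 billion.

€3,030 billion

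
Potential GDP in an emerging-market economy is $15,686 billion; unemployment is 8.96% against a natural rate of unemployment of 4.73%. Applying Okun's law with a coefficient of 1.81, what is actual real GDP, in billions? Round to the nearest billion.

Unemployment gap = 8.96 - 4.73 = 4.23 points, so the output gap is -1.81 × 4.23 = -7.6563%.
Actual GDP = 15686 × (1 - 7.6563/100) = 15686 × 0.923437 ≈ 14485 billion.

$14,485 billion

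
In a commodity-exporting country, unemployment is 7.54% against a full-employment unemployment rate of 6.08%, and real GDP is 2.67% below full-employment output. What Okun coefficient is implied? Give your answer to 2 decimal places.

Okun's law: output gap = -β × (u - u*).
-2.67 = -β × (7.54 - 6.08) = -β × 1.46, so β = 2.67/1.46 = 1.83.

β ≈ 1.83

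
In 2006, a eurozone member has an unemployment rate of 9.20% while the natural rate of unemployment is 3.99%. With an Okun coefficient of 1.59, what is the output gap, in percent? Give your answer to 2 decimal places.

-8.28%

The unemployment gap is 9.2 - 3.99 = 5.21 percentage points.
Okun's law gives an output gap of -1.59 × 5.21 = -8.2839%, i.e. 8.28% below potential.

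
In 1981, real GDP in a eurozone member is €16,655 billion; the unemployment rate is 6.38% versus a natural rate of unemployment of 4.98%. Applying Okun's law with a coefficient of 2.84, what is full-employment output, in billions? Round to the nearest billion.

€17,345 billion

Unemployment gap = 6.38 - 4.98 = 1.4 points, so output gap = -2.84 × 1.4 = -3.976%.
Since Y = Y* × (1 + gap/100), Y* = 16655/0.96024 ≈ 17345 billion.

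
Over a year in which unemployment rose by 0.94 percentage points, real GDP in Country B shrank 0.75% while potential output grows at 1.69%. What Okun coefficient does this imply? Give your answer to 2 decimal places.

β ≈ 2.60

Growth form: g_Y = g_Y* - β × Δu, so β = (g_Y* - g_Y)/Δu.
β = (1.69 + 0.75)/0.94 = 2.44/0.94 = 2.60.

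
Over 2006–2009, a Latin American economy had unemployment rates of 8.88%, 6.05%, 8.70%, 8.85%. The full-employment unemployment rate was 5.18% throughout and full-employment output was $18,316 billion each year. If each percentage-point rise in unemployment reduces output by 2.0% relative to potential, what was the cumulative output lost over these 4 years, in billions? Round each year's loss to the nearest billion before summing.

Year 2006: gap = -2.0 × (8.88 - 5.18) = -7.4%, loss ≈ 18316 × 7.4/100 ≈ 1355.
Year 2007: gap = -2.0 × (6.05 - 5.18) = -1.74%, loss ≈ 18316 × 1.74/100 ≈ 319.
Year 2008: gap = -2.0 × (8.7 - 5.18) = -7.04%, loss ≈ 18316 × 7.04/100 ≈ 1289.
Year 2009: gap = -2.0 × (8.85 - 5.18) = -7.34%, loss ≈ 18316 × 7.34/100 ≈ 1344.
Total lost output = 1355 + 319 + 1289 + 1344 = 4307 billion.

$4,307 billion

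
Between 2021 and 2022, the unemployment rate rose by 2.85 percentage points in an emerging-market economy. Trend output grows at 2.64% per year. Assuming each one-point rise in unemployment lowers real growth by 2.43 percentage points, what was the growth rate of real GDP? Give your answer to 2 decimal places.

Growth-rate Okun's law: g_Y = g_Y* - β × Δu.
g_Y = 2.64 - 2.43 × (2.85) = 2.64 - 6.9255 = -4.2855%, i.e. -4.29% to 2 d.p.

-4.29%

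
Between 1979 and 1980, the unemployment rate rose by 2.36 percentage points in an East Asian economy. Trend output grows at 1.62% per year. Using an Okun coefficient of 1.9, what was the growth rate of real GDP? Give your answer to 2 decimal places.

Growth-rate Okun's law: g_Y = g_Y* - β × Δu.
g_Y = 1.62 - 1.9 × (2.36) = 1.62 - 4.484 = -2.864%, i.e. -2.86% to 2 d.p.

-2.86%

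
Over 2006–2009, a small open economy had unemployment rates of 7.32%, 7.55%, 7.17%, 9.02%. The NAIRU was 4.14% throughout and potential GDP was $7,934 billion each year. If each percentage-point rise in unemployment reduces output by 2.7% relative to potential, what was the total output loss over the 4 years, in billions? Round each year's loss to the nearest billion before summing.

$3,105 billion

Year 2006: gap = -2.7 × (7.32 - 4.14) = -8.586%, loss ≈ 7934 × 8.586/100 ≈ 681.
Year 2007: gap = -2.7 × (7.55 - 4.14) = -9.207%, loss ≈ 7934 × 9.207/100 ≈ 730.
Year 2008: gap = -2.7 × (7.17 - 4.14) = -8.181%, loss ≈ 7934 × 8.181/100 ≈ 649.
Year 2009: gap = -2.7 × (9.02 - 4.14) = -13.176%, loss ≈ 7934 × 13.176/100 ≈ 1045.
Total lost output = 681 + 730 + 649 + 1045 = 3105 billion.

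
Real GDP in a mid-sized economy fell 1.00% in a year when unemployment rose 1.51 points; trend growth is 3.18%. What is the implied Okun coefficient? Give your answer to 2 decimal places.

Growth form: g_Y = g_Y* - β × Δu, so β = (g_Y* - g_Y)/Δu.
β = (3.18 + 1)/1.51 = 4.18/1.51 = 2.77.

β ≈ 2.77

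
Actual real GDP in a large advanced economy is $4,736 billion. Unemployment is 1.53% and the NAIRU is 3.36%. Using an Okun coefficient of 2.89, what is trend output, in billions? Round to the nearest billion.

Unemployment gap = 1.53 - 3.36 = -1.83 points, so output gap = -2.89 × (-1.83) = 5.2887%.
Since Y = Y* × (1 + gap/100), Y* = 4736/1.052887 ≈ 4498 billion.

$4,498 billion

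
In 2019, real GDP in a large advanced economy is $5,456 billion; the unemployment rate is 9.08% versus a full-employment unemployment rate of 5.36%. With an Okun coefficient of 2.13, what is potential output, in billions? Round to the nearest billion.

Unemployment gap = 9.08 - 5.36 = 3.72 points, so output gap = -2.13 × 3.72 = -7.9236%.
Since Y = Y* × (1 + gap/100), Y* = 5456/0.920764 ≈ 5926 billion.

$5,926 billion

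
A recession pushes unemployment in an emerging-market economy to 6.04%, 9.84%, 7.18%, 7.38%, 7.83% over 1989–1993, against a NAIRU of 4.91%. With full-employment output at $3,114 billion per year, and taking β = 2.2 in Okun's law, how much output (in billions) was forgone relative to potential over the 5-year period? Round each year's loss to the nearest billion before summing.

$940 billion

Year 1989: gap = -2.2 × (6.04 - 4.91) = -2.486%, loss ≈ 3114 × 2.486/100 ≈ 77.
Year 1990: gap = -2.2 × (9.84 - 4.91) = -10.846%, loss ≈ 3114 × 10.846/100 ≈ 338.
Year 1991: gap = -2.2 × (7.18 - 4.91) = -4.994%, loss ≈ 3114 × 4.994/100 ≈ 156.
Year 1992: gap = -2.2 × (7.38 - 4.91) = -5.434%, loss ≈ 3114 × 5.434/100 ≈ 169.
Year 1993: gap = -2.2 × (7.83 - 4.91) = -6.424%, loss ≈ 3114 × 6.424/100 ≈ 200.
Total lost output = 77 + 338 + 156 + 169 + 200 = 940 billion.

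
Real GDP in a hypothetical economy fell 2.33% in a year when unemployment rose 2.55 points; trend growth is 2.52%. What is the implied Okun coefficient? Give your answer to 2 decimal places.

β ≈ 1.90

Growth form: g_Y = g_Y* - β × Δu, so β = (g_Y* - g_Y)/Δu.
β = (2.52 + 2.33)/2.55 = 4.85/2.55 = 1.90.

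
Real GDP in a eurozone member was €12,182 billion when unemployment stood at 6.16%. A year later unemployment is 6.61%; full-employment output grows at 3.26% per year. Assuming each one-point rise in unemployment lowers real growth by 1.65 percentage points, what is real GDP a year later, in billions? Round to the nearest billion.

Δu = 6.61 - 6.16 = 0.45 points.
Okun's law (growth form): g_Y = g_Y* - β × Δu = 3.26 - 1.65 × (0.45) = 3.26 - 0.7425 = 2.5175%.
Real GDP in the next year = 12182 × (1 + 2.5175/100) = 12182 × 1.025175 ≈ 12489 billion.

€12,489 billion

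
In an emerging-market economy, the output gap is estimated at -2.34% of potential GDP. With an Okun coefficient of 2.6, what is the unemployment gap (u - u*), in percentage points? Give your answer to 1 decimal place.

Okun's law: output gap = -β × (u - u*), so u - u* = -(output gap)/β.
u - u* = -(-2.34)/2.6 = 0.9 percentage points.

0.9 percentage points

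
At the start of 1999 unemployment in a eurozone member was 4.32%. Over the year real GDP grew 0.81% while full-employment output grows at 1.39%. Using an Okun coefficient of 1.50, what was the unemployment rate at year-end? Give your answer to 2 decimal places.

4.71%

Growth-rate Okun's law: g_Y = g_Y* - β × Δu, so Δu = (g_Y* - g_Y)/β.
Δu = (1.39 - 0.81)/1.50 = 0.58/1.50 = 0.39 percentage points.
Year-end unemployment = 4.32 + 0.39 = 4.71%.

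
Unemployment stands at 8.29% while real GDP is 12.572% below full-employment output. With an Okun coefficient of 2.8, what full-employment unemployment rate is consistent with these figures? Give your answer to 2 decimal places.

From Okun's law, u - u* = -(output gap)/β = -(-12.572)/2.8 = 4.49 points.
So u* = 8.29 - 4.49 = 3.80%.

3.80%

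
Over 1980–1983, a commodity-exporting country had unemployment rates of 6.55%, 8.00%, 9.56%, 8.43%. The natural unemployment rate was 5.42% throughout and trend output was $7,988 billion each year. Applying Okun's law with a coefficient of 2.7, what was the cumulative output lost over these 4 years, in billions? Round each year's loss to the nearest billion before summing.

$2,342 billion

Year 1980: gap = -2.7 × (6.55 - 5.42) = -3.051%, loss ≈ 7988 × 3.051/100 ≈ 244.
Year 1981: gap = -2.7 × (8 - 5.42) = -6.966%, loss ≈ 7988 × 6.966/100 ≈ 556.
Year 1982: gap = -2.7 × (9.56 - 5.42) = -11.178%, loss ≈ 7988 × 11.178/100 ≈ 893.
Year 1983: gap = -2.7 × (8.43 - 5.42) = -8.127%, loss ≈ 7988 × 8.127/100 ≈ 649.
Total lost output = 244 + 556 + 893 + 649 = 2342 billion.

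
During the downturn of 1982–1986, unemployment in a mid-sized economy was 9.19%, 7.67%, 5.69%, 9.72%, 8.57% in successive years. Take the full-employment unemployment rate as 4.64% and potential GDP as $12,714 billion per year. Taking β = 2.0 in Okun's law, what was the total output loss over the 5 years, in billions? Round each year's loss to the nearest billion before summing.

Year 1982: gap = -2.0 × (9.19 - 4.64) = -9.1%, loss ≈ 12714 × 9.1/100 ≈ 1157.
Year 1983: gap = -2.0 × (7.67 - 4.64) = -6.06%, loss ≈ 12714 × 6.06/100 ≈ 770.
Year 1984: gap = -2.0 × (5.69 - 4.64) = -2.1%, loss ≈ 12714 × 2.1/100 ≈ 267.
Year 1985: gap = -2.0 × (9.72 - 4.64) = -10.16%, loss ≈ 12714 × 10.16/100 ≈ 1292.
Year 1986: gap = -2.0 × (8.57 - 4.64) = -7.86%, loss ≈ 12714 × 7.86/100 ≈ 999.
Total lost output = 1157 + 770 + 267 + 1292 + 999 = 4485 billion.

$4,485 billion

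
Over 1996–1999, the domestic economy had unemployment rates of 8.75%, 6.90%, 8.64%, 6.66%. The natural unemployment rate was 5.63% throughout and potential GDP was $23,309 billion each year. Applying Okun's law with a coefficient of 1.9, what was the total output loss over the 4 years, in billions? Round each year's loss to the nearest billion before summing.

$3,733 billion

Year 1996: gap = -1.9 × (8.75 - 5.63) = -5.928%, loss ≈ 23309 × 5.928/100 ≈ 1382.
Year 1997: gap = -1.9 × (6.9 - 5.63) = -2.413%, loss ≈ 23309 × 2.413/100 ≈ 562.
Year 1998: gap = -1.9 × (8.64 - 5.63) = -5.719%, loss ≈ 23309 × 5.719/100 ≈ 1333.
Year 1999: gap = -1.9 × (6.66 - 5.63) = -1.957%, loss ≈ 23309 × 1.957/100 ≈ 456.
Total lost output = 1382 + 562 + 1333 + 456 = 3733 billion.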